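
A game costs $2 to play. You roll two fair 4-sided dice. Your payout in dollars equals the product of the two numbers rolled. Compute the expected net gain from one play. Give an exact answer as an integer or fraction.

Distribution of the product of the two numbers rolled: 1 w.p. 1/16, 2 w.p. 1/8, 3 w.p. 1/8, 4 w.p. 3/16, 6 w.p. 1/8, 8 w.p. 1/8, …
E[payout] = (1/16)·1 + (1/8)·2 + (1/8)·3 + (3/16)·4 + (1/8)·6 + (1/8)·8 + (1/16)·9 + (1/8)·12 + (1/16)·16 = 25/4
Expected profit = 25/4 − 2 = 17/4

17/4 dollars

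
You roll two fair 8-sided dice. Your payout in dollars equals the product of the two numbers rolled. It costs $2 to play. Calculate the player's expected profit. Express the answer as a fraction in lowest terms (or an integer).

Distribution of the product of the two numbers rolled: 1 w.p. 1/64, 2 w.p. 1/32, 3 w.p. 1/32, 4 w.p. 3/64, 5 w.p. 1/32, 6 w.p. 1/16, …
E[payout] = (1/64)·1 + (1/32)·2 + (1/32)·3 + (3/64)·4 + (1/32)·5 + (1/16)·6 + (1/32)·7 + (1/16)·8 + (1/64)·9 + (1/32)·10 + (1/16)·12 + (1/32)·14 + (1/32)·15 + (3/64)·16 + (1/32)·18 + (1/32)·20 + (1/32)·21 + (1/16)·24 + (1/64)·25 + (1/32)·28 + (1/32)·30 + (1/32)·32 + (1/32)·35 + (1/64)·36 + (1/32)·40 + (1/32)·42 + (1/32)·48 + (1/64)·49 + (1/32)·56 + (1/64)·64 = 81/4
Expected profit = 81/4 − 2 = 73/4

73/4 dollars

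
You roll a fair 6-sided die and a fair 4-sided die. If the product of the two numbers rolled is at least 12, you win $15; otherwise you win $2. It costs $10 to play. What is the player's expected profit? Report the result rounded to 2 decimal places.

-$3.67

E[payout] = (2/3)·2 + (1/3)·15 = 19/3
Expected profit = 19/3 − 10 = -11/3 ≈ -$3.67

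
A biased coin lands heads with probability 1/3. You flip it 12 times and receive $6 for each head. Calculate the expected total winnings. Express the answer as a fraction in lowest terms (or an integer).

$24

E[#heads] = 12·1/3 = 4 (linearity over flips).
E[winnings] = 6·4 = 24.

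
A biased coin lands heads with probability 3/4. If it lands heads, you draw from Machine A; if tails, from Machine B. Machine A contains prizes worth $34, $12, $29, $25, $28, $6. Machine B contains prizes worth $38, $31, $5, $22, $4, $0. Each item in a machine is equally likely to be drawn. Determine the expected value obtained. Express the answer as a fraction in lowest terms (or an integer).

E[X | Machine A] = (34 + 12 + 29 + 25 + 28 + 6)/6 = 67/3
E[X | Machine B] = (38 + 31 + 5 + 22 + 4 + 0)/6 = 50/3
E[X] = (3/4)·67/3 + (1/4)·50/3 = 251/12

251/12 dollars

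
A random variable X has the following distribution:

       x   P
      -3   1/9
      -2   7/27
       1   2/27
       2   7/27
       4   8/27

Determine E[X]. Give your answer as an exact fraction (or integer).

25/27

E[X] = (1/9)·(-3) + (7/27)·(-2) + (2/27)·1 + (7/27)·2 + (8/27)·4
     = 25/27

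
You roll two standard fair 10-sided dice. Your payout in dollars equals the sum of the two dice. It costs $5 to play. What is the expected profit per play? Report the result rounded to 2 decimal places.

Distribution of the sum of the two dice: 2 w.p. 1/100, 3 w.p. 1/50, 4 w.p. 3/100, 5 w.p. 1/25, 6 w.p. 1/20, 7 w.p. 3/50, …
E[payout] = (1/100)·2 + (1/50)·3 + (3/100)·4 + (1/25)·5 + (1/20)·6 + (3/50)·7 + (7/100)·8 + (2/25)·9 + (9/100)·10 + (1/10)·11 + (9/100)·12 + (2/25)·13 + (7/100)·14 + (3/50)·15 + (1/20)·16 + (1/25)·17 + (3/100)·18 + (1/50)·19 + (1/100)·20 = 11
Expected profit = 11 − 5 = 6 ≈ $6.00

$6.00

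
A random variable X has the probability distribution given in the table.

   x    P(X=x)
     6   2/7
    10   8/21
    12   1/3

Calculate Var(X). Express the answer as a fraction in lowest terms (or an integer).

2504/441

E[X] = (2/7)·6 + (8/21)·10 + (1/3)·12 = 200/21
E[X²] = (2/7)·36 + (8/21)·100 + (1/3)·144 = 2024/21
Var(X) = 2024/21 − (200/21)² = 2504/441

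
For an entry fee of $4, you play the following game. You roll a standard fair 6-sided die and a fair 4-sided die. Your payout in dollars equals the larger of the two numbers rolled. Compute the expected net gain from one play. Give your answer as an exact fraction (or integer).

-1/12 dollars

Distribution of the larger of the two numbers rolled: 1 w.p. 1/24, 2 w.p. 1/8, 3 w.p. 5/24, 4 w.p. 7/24, 5 w.p. 1/6, 6 w.p. 1/6
E[payout] = (1/24)·1 + (1/8)·2 + (5/24)·3 + (7/24)·4 + (1/6)·5 + (1/6)·6 = 47/12
Expected profit = 47/12 − 4 = -1/12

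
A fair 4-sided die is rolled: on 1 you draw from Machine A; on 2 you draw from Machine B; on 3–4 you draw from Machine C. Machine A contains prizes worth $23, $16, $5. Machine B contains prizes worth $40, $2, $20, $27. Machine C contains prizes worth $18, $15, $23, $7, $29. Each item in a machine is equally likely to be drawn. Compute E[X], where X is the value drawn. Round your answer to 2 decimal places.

E[X | Machine A] = (23 + 16 + 5)/3 = 44/3
E[X | Machine B] = (40 + 2 + 20 + 27)/4 = 89/4
E[X | Machine C] = (18 + 15 + 23 + 7 + 29)/5 = 92/5
E[X] = (1/4)·44/3 + (1/4)·89/4 + (1/2)·92/5 = 4423/240 ≈ 18.43

$18.43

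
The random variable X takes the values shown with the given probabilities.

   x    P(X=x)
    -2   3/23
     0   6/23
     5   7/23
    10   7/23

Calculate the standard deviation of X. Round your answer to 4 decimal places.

4.4764

E[X] = 99/23, E[X²] = 887/23
Var(X) = E[X²] − (E[X])² = 887/23 − 9801/529 = 10600/529
SD(X) = √(10600/529) ≈ 4.4764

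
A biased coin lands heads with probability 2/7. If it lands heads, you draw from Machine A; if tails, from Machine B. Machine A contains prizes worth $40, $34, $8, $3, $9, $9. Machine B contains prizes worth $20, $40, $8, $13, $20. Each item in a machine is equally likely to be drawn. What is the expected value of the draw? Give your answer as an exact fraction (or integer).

E[X | Machine A] = (40 + 34 + 8 + 3 + 9 + 9)/6 = 103/6
E[X | Machine B] = (20 + 40 + 8 + 13 + 20)/5 = 101/5
E[X] = (2/7)·103/6 + (5/7)·101/5 = 58/3

58/3 dollars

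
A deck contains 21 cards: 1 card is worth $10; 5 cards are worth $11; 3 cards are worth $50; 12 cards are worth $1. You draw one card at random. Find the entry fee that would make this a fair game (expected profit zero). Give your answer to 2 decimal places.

E[payout] = (1/21)·10 + (5/21)·11 + (3/21)·50 + (12/21)·1 = 227/21
Fair fee = E[payout] = 227/21 ≈ $10.81

$10.81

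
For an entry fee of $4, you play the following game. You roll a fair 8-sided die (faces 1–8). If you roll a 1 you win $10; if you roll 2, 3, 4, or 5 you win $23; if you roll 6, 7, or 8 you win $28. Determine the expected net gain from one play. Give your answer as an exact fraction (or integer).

E[payout] = (1/8)·10 + (1/2)·23 + (3/8)·28 = 93/4
Expected profit = 93/4 − 4 = 77/4

77/4 dollars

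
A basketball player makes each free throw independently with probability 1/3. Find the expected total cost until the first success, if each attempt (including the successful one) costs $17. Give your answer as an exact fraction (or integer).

E[#attempts] = 1/p = 3; E[cost] = 17·3 = 51.

$51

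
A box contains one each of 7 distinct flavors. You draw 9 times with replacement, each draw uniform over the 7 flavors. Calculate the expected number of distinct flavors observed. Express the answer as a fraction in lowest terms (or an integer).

30275911/5764801

Let Xⱼ=1 if type j appears at least once. P(Xⱼ=1) = 1 − ((7−1)/7)^9 = 30275911/40353607.
E[#distinct] = 7·30275911/40353607 = 30275911/5764801.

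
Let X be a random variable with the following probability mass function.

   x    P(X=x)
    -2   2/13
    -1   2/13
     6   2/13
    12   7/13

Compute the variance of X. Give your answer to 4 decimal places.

35.9172

E[X] = (2/13)·(-2) + (2/13)·(-1) + (2/13)·6 + (7/13)·12 = 90/13
E[X²] = (2/13)·4 + (2/13)·1 + (2/13)·36 + (7/13)·144 = 1090/13
Var(X) = 1090/13 − (90/13)² = 6070/169 ≈ 35.9172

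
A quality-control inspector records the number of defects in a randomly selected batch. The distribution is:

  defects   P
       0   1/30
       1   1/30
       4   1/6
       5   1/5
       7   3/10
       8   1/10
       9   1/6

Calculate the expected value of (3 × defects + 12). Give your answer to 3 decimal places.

30.300

E[3x+12] = (1/30)·12 + (1/30)·15 + (1/6)·24 + (1/5)·27 + (3/10)·33 + (1/10)·36 + (1/6)·39
     = 303/10 ≈ 30.300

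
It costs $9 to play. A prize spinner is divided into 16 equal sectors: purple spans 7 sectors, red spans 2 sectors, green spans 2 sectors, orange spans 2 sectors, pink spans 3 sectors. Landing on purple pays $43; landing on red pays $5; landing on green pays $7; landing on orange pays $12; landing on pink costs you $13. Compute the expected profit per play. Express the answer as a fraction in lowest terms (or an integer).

83/8 dollars

E[payout] = (7/16)·43 + (2/16)·5 + (2/16)·7 + (2/16)·12 + (3/16)·(-13) = 155/8
Expected profit = 155/8 − 9 = 83/8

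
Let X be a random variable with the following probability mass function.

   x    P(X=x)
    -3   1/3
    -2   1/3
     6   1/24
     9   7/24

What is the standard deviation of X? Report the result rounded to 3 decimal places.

5.291

E[X] = 29/24, E[X²] = 707/24
Var(X) = E[X²] − (E[X])² = 707/24 − 841/576 = 16127/576
SD(X) = √(16127/576) ≈ 5.291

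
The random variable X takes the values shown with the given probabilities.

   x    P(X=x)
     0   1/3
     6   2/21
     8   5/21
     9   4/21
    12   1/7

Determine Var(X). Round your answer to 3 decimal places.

19.800

E[X] = (1/3)·0 + (2/21)·6 + (5/21)·8 + (4/21)·9 + (1/7)·12 = 124/21
E[X²] = (1/3)·0 + (2/21)·36 + (5/21)·64 + (4/21)·81 + (1/7)·144 = 164/3
Var(X) = 164/3 − (124/21)² = 8732/441 ≈ 19.800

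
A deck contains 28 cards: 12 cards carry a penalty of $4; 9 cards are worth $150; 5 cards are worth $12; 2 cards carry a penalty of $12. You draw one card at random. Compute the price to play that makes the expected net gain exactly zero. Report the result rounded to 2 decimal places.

E[payout] = (12/28)·(-4) + (9/28)·150 + (5/28)·12 + (2/28)·(-12) = 669/14
Fair fee = E[payout] = 669/14 ≈ $47.79

$47.79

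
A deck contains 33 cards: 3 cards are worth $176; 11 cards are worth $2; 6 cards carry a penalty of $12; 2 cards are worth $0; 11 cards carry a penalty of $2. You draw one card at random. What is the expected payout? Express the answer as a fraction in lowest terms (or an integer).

152/11 dollars

E[payout] = (3/33)·176 + (11/33)·2 + (6/33)·(-12) + (2/33)·0 + (11/33)·(-2) = 152/11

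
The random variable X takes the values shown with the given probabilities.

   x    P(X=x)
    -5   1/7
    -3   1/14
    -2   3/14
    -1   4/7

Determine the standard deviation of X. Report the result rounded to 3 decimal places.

E[X] = -27/14, E[X²] = 79/14
Var(X) = E[X²] − (E[X])² = 79/14 − 729/196 = 377/196
SD(X) = √(377/196) ≈ 1.387

1.387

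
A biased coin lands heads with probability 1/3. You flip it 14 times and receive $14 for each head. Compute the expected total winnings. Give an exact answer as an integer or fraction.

E[#heads] = 14·1/3 = 14/3 (linearity over flips).
E[winnings] = 14·14/3 = 196/3.

196/3 dollars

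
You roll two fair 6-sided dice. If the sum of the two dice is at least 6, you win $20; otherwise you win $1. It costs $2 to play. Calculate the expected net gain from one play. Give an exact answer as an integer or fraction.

229/18 dollars

E[payout] = (5/18)·1 + (13/18)·20 = 265/18
Expected profit = 265/18 − 2 = 229/18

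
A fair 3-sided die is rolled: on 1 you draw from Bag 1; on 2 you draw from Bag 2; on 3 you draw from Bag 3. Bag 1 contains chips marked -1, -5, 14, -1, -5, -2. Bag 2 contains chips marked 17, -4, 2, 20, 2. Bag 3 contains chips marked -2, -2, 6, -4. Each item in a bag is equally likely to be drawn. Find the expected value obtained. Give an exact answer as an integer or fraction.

23/10

E[X | Bag 1] = (-1 − 5 + 14 − 1 − 5 − 2)/6 = 0
E[X | Bag 2] = (17 − 4 + 2 + 20 + 2)/5 = 37/5
E[X | Bag 3] = (-2 − 2 + 6 − 4)/4 = -1/2
E[X] = (1/3)·0 + (1/3)·37/5 + (1/3)·(-1/2) = 23/10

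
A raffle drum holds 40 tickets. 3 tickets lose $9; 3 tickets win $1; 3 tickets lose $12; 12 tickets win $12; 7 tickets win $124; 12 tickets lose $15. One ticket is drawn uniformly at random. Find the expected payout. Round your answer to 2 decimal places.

$19.30

E[payout] = (3/40)·(-9) + (3/40)·1 + (3/40)·(-12) + (12/40)·12 + (7/40)·124 + (12/40)·(-15) = 193/10
≈ $19.30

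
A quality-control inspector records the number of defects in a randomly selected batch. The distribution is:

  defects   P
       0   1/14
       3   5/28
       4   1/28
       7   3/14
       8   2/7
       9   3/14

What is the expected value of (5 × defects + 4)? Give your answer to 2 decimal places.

E[5x+4] = (1/14)·4 + (5/28)·19 + (1/28)·24 + (3/14)·39 + (2/7)·44 + (3/14)·49
     = 1007/28 ≈ 35.96

35.96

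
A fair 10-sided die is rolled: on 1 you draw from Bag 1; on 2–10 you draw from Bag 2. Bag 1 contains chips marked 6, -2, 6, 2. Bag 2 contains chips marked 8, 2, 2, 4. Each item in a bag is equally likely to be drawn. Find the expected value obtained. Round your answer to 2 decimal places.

3.90

E[X | Bag 1] = (6 − 2 + 6 + 2)/4 = 3
E[X | Bag 2] = (8 + 2 + 2 + 4)/4 = 4
E[X] = (1/10)·3 + (9/10)·4 = 39/10 ≈ 3.90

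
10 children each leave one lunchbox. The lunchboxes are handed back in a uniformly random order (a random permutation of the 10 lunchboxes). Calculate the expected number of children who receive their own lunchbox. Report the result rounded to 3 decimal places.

Let Xᵢ = 1 if person i gets their own lunchbox. For each i, P(Xᵢ=1) = 1/10.
By linearity of expectation, E[X₁+…+X_10] = 10·(1/10) = 1.
≈ 1.000

1.000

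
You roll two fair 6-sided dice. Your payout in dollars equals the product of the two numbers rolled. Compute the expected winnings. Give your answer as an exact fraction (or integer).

49/4 dollars

Distribution of the product of the two numbers rolled: 1 w.p. 1/36, 2 w.p. 1/18, 3 w.p. 1/18, 4 w.p. 1/12, 5 w.p. 1/18, 6 w.p. 1/9, …
E[payout] = (1/36)·1 + (1/18)·2 + (1/18)·3 + (1/12)·4 + (1/18)·5 + (1/9)·6 + (1/18)·8 + (1/36)·9 + (1/18)·10 + (1/9)·12 + (1/18)·15 + (1/36)·16 + (1/18)·18 + (1/18)·20 + (1/18)·24 + (1/36)·25 + (1/18)·30 + (1/36)·36 = 49/4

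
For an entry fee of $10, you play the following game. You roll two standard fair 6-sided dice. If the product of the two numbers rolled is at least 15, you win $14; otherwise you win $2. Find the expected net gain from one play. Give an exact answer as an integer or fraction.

-11/3 dollars

E[payout] = (23/36)·2 + (13/36)·14 = 19/3
Expected profit = 19/3 − 10 = -11/3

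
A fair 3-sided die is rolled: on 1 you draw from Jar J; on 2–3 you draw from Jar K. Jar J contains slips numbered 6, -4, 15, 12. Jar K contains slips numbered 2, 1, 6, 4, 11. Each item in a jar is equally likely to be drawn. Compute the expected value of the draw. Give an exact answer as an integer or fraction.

E[X | Jar J] = (6 − 4 + 15 + 12)/4 = 29/4
E[X | Jar K] = (2 + 1 + 6 + 4 + 11)/5 = 24/5
E[X] = (1/3)·29/4 + (2/3)·24/5 = 337/60

337/60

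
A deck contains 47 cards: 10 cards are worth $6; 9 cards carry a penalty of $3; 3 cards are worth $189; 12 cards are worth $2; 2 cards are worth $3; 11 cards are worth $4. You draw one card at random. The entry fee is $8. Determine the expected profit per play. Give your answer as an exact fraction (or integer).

E[payout] = (10/47)·6 + (9/47)·(-3) + (3/47)·189 + (12/47)·2 + (2/47)·3 + (11/47)·4 = 674/47
Expected profit = 674/47 − 8 = 298/47

298/47 dollars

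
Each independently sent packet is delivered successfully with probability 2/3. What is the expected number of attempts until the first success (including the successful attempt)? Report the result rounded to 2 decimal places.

For a geometric distribution, E[trials] = 1/p = 1/(2/3) = 3/2.
≈ 1.50

1.50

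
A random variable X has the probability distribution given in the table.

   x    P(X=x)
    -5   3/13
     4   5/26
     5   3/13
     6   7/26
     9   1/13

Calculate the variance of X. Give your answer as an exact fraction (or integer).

3561/169

E[X] = (3/13)·(-5) + (5/26)·4 + (3/13)·5 + (7/26)·6 + (1/13)·9 = 40/13
E[X²] = (3/13)·25 + (5/26)·16 + (3/13)·25 + (7/26)·36 + (1/13)·81 = 397/13
Var(X) = 397/13 − (40/13)² = 3561/169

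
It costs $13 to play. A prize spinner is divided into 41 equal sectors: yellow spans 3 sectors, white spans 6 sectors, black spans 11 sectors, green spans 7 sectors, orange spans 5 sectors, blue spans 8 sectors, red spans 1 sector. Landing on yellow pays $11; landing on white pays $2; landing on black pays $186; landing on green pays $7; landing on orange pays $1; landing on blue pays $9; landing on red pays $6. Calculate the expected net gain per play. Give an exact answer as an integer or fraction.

E[payout] = (3/41)·11 + (6/41)·2 + (11/41)·186 + (7/41)·7 + (5/41)·1 + (8/41)·9 + (1/41)·6 = 2223/41
Expected profit = 2223/41 − 13 = 1690/41

1690/41 dollars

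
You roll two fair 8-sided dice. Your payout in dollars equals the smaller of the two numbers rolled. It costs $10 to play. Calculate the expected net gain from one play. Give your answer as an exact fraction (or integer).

Distribution of the smaller of the two numbers rolled: 1 w.p. 15/64, 2 w.p. 13/64, 3 w.p. 11/64, 4 w.p. 9/64, 5 w.p. 7/64, 6 w.p. 5/64, …
E[payout] = (15/64)·1 + (13/64)·2 + (11/64)·3 + (9/64)·4 + (7/64)·5 + (5/64)·6 + (3/64)·7 + (1/64)·8 = 51/16
Expected profit = 51/16 − 10 = -109/16

-109/16 dollars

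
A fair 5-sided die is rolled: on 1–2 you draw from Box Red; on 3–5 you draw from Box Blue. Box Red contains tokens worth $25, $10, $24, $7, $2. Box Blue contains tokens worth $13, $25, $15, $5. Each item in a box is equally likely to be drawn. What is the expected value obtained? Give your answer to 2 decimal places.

$14.14

E[X | Box Red] = (25 + 10 + 24 + 7 + 2)/5 = 68/5
E[X | Box Blue] = (13 + 25 + 15 + 5)/4 = 29/2
E[X] = (2/5)·68/5 + (3/5)·29/2 = 707/50 ≈ 14.14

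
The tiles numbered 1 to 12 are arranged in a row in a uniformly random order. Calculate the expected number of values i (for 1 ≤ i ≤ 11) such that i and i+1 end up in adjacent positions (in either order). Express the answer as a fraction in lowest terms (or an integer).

11/6

For each i ∈ {1,…,11}, let Xᵢ = 1 if i and i+1 are adjacent. P(Xᵢ=1) = 2·(12−1)!/12! = 2/12.
By linearity, E[ΣXᵢ] = (11)·(2/12) = 11/6.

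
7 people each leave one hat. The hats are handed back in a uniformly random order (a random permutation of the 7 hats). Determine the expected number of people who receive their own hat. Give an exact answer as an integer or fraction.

Let Xᵢ = 1 if person i gets their own hat. For each i, P(Xᵢ=1) = 1/7.
By linearity of expectation, E[X₁+…+X_7] = 7·(1/7) = 1.

1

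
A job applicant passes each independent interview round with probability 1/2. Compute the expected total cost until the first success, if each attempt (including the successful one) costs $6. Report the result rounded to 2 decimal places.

E[#attempts] = 1/p = 2; E[cost] = 6·2 = 12.
≈ 12.00

$12.00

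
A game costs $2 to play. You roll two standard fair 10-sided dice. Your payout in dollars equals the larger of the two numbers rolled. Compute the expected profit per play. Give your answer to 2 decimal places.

Distribution of the larger of the two numbers rolled: 1 w.p. 1/100, 2 w.p. 3/100, 3 w.p. 1/20, 4 w.p. 7/100, 5 w.p. 9/100, 6 w.p. 11/100, …
E[payout] = (1/100)·1 + (3/100)·2 + (1/20)·3 + (7/100)·4 + (9/100)·5 + (11/100)·6 + (13/100)·7 + (3/20)·8 + (17/100)·9 + (19/100)·10 = 143/20
Expected profit = 143/20 − 2 = 103/20 ≈ $5.15

$5.15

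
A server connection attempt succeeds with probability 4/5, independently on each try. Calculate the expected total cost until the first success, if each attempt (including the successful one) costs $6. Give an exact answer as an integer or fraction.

E[#attempts] = 1/p = 5/4; E[cost] = 6·5/4 = 15/2.

15/2 dollars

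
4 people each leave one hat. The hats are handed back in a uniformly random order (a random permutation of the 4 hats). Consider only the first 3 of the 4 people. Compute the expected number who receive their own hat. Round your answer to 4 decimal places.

Let Xᵢ = 1 if person i gets their own hat. For each i, P(Xᵢ=1) = 1/4.
By linearity of expectation, E[X₁+…+X_3] = 3·(1/4) = 3/4.
≈ 0.7500

0.7500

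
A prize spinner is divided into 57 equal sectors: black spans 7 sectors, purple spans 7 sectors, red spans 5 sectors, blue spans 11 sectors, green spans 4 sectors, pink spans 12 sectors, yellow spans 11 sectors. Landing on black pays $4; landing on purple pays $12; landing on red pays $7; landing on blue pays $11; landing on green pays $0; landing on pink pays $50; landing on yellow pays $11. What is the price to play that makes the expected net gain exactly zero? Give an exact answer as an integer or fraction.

989/57 dollars

E[payout] = (7/57)·4 + (7/57)·12 + (5/57)·7 + (11/57)·11 + (4/57)·0 + (12/57)·50 + (11/57)·11 = 989/57
Fair fee = E[payout] = 989/57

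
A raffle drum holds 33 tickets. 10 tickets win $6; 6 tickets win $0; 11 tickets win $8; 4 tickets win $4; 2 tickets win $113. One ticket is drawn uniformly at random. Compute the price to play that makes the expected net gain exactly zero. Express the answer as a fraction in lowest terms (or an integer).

130/11 dollars

E[payout] = (10/33)·6 + (6/33)·0 + (11/33)·8 + (4/33)·4 + (2/33)·113 = 130/11
Fair fee = E[payout] = 130/11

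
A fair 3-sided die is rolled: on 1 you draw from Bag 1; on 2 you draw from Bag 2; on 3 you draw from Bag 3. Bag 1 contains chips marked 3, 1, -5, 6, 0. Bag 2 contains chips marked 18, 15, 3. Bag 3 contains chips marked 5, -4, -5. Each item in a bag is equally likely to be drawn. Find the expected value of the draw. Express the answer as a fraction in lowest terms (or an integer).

E[X | Bag 1] = (3 + 1 − 5 + 6 + 0)/5 = 1
E[X | Bag 2] = (18 + 15 + 3)/3 = 12
E[X | Bag 3] = (5 − 4 − 5)/3 = -4/3
E[X] = (1/3)·1 + (1/3)·12 + (1/3)·(-4/3) = 35/9

35/9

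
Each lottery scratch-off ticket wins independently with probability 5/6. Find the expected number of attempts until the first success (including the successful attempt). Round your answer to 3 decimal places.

1.200

For a geometric distribution, E[trials] = 1/p = 1/(5/6) = 6/5.
≈ 1.200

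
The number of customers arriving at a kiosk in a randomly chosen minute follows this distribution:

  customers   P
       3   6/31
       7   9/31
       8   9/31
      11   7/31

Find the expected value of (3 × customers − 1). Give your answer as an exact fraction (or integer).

659/31

E[3x-1] = (6/31)·8 + (9/31)·20 + (9/31)·23 + (7/31)·32
     = 659/31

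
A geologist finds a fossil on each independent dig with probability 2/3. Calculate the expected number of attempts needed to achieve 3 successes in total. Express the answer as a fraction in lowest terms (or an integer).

9/2

By linearity (sum of 3 independent geometric waits), E[trials] = 3/p = 3/(2/3) = 9/2.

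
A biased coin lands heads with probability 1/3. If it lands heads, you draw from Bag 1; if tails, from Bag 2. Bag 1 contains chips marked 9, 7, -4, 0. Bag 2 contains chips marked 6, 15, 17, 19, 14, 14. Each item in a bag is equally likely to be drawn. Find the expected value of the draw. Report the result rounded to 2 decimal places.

E[X | Bag 1] = (9 + 7 − 4 + 0)/4 = 3
E[X | Bag 2] = (6 + 15 + 17 + 19 + 14 + 14)/6 = 85/6
E[X] = (1/3)·3 + (2/3)·85/6 = 94/9 ≈ 10.44

10.44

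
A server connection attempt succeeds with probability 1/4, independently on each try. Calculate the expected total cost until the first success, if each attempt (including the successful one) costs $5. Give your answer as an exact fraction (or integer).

E[#attempts] = 1/p = 4; E[cost] = 5·4 = 20.

$20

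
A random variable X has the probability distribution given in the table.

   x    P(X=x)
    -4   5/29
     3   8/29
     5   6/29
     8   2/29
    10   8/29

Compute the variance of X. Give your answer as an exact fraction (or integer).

18770/841

E[X] = (5/29)·(-4) + (8/29)·3 + (6/29)·5 + (2/29)·8 + (8/29)·10 = 130/29
E[X²] = (5/29)·16 + (8/29)·9 + (6/29)·25 + (2/29)·64 + (8/29)·100 = 1230/29
Var(X) = 1230/29 − (130/29)² = 18770/841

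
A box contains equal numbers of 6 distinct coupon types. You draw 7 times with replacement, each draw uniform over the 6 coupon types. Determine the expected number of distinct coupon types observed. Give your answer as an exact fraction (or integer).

Let Xⱼ=1 if type j appears at least once. P(Xⱼ=1) = 1 − ((6−1)/6)^7 = 201811/279936.
E[#distinct] = 6·201811/279936 = 201811/46656.

201811/46656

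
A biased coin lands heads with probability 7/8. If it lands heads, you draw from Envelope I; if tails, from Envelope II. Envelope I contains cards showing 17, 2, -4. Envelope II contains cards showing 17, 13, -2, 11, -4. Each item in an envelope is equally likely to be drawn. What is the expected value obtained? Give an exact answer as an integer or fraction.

E[X | Envelope I] = (17 + 2 − 4)/3 = 5
E[X | Envelope II] = (17 + 13 − 2 + 11 − 4)/5 = 7
E[X] = (7/8)·5 + (1/8)·7 = 21/4

21/4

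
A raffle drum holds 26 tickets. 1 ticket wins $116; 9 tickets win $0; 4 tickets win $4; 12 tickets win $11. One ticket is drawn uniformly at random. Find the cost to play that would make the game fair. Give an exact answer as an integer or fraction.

132/13 dollars

E[payout] = (1/26)·116 + (9/26)·0 + (4/26)·4 + (12/26)·11 = 132/13
Fair fee = E[payout] = 132/13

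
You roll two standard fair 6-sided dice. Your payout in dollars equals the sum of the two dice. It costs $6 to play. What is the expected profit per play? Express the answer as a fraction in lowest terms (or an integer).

$1

Distribution of the sum of the two dice: 2 w.p. 1/36, 3 w.p. 1/18, 4 w.p. 1/12, 5 w.p. 1/9, 6 w.p. 5/36, 7 w.p. 1/6, …
E[payout] = (1/36)·2 + (1/18)·3 + (1/12)·4 + (1/9)·5 + (5/36)·6 + (1/6)·7 + (5/36)·8 + (1/9)·9 + (1/12)·10 + (1/18)·11 + (1/36)·12 = 7
Expected profit = 7 − 6 = 1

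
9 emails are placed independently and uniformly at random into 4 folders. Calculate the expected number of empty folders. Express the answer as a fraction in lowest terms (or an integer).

19683/65536

Let Xⱼ=1 if folder j is empty. P(Xⱼ=1) = ((4-1)/4)^9 = 19683/262144.
By linearity, E[#empty] = 4·19683/262144 = 19683/65536.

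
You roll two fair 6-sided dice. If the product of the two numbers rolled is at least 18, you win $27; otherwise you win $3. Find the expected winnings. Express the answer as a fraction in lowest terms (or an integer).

E[payout] = (13/18)·3 + (5/18)·27 = 29/3

29/3 dollars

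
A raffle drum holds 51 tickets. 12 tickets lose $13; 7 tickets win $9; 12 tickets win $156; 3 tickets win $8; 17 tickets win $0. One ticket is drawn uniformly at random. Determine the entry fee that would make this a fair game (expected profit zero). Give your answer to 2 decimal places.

$35.35

E[payout] = (12/51)·(-13) + (7/51)·9 + (12/51)·156 + (3/51)·8 + (17/51)·0 = 601/17
Fair fee = E[payout] = 601/17 ≈ $35.35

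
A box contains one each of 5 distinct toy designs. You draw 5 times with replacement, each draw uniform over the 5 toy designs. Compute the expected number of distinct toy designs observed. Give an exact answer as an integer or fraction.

Let Xⱼ=1 if type j appears at least once. P(Xⱼ=1) = 1 − ((5−1)/5)^5 = 2101/3125.
E[#distinct] = 5·2101/3125 = 2101/625.

2101/625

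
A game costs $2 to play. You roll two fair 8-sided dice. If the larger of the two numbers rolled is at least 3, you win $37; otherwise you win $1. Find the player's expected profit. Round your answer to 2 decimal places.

$32.75

E[payout] = (1/16)·1 + (15/16)·37 = 139/4
Expected profit = 139/4 − 2 = 131/4 ≈ $32.75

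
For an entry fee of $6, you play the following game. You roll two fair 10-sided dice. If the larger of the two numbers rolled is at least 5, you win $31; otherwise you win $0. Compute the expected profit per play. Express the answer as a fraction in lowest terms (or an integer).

E[payout] = (4/25)·0 + (21/25)·31 = 651/25
Expected profit = 651/25 − 6 = 501/25

501/25 dollars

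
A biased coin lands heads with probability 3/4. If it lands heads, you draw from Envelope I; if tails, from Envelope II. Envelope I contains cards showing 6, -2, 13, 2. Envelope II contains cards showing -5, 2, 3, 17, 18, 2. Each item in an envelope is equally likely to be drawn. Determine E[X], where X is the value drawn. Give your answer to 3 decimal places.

E[X | Envelope I] = (6 − 2 + 13 + 2)/4 = 19/4
E[X | Envelope II] = (-5 + 2 + 3 + 17 + 18 + 2)/6 = 37/6
E[X] = (3/4)·19/4 + (1/4)·37/6 = 245/48 ≈ 5.104

5.104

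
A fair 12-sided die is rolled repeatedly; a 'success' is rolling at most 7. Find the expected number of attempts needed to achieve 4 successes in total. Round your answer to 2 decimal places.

6.86

By linearity (sum of 4 independent geometric waits), E[trials] = 4/p = 4/(7/12) = 48/7.
≈ 6.86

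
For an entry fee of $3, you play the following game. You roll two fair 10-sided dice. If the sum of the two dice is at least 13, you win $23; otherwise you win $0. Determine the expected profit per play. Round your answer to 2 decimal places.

E[payout] = (16/25)·0 + (9/25)·23 = 207/25
Expected profit = 207/25 − 3 = 132/25 ≈ $5.28

$5.28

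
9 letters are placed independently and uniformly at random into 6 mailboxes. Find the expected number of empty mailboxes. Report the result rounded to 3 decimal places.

1.163

Let Xⱼ=1 if mailbox j is empty. P(Xⱼ=1) = ((6-1)/6)^9 = 1953125/10077696.
By linearity, E[#empty] = 6·1953125/10077696 = 1953125/1679616.
≈ 1.163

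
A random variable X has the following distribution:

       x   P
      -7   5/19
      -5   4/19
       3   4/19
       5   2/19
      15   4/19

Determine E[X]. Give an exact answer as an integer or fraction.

E[X] = (5/19)·(-7) + (4/19)·(-5) + (4/19)·3 + (2/19)·5 + (4/19)·15
     = 27/19

27/19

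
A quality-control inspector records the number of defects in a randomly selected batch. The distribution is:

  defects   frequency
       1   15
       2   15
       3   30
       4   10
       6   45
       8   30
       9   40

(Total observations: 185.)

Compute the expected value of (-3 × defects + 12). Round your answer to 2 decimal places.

Total = 185, so P(defects=1) = 15/185, etc.
E[-3x+12] = (3/37)·9 + (3/37)·6 + (6/37)·3 + (2/37)·0 + (9/37)·(-6) + (6/37)·(-12) + (8/37)·(-15)
     = -183/37 ≈ -4.95

-4.95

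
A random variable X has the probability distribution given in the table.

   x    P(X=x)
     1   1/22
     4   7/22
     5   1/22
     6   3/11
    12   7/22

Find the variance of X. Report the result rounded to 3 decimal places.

12.909

E[X] = (1/22)·1 + (7/22)·4 + (1/22)·5 + (3/11)·6 + (7/22)·12 = 7
E[X²] = (1/22)·1 + (7/22)·16 + (1/22)·25 + (3/11)·36 + (7/22)·144 = 681/11
Var(X) = 681/11 − (7)² = 142/11 ≈ 12.909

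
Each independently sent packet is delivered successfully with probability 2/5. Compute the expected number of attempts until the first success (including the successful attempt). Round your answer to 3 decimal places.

For a geometric distribution, E[trials] = 1/p = 1/(2/5) = 5/2.
≈ 2.500

2.500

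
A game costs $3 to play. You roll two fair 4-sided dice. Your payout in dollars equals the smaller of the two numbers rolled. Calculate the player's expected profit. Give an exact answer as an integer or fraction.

-9/8 dollars

Distribution of the smaller of the two numbers rolled: 1 w.p. 7/16, 2 w.p. 5/16, 3 w.p. 3/16, 4 w.p. 1/16
E[payout] = (7/16)·1 + (5/16)·2 + (3/16)·3 + (1/16)·4 = 15/8
Expected profit = 15/8 − 3 = -9/8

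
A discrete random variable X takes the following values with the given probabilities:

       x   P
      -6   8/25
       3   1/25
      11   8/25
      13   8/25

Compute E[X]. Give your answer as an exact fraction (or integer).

147/25

E[X] = (8/25)·(-6) + (1/25)·3 + (8/25)·11 + (8/25)·13
     = 147/25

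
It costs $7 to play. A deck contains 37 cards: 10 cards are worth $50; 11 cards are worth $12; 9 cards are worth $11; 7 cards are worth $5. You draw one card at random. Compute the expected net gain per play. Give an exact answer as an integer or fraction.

507/37 dollars

E[payout] = (10/37)·50 + (11/37)·12 + (9/37)·11 + (7/37)·5 = 766/37
Expected profit = 766/37 − 7 = 507/37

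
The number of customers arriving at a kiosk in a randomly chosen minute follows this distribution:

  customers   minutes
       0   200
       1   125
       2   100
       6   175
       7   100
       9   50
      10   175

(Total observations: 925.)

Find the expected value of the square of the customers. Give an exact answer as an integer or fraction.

Total = 925, so P(customers=0) = 200/925, etc.
E[X²] = (8/37)·0 + (5/37)·1 + (4/37)·4 + (7/37)·36 + (4/37)·49 + (2/37)·81 + (7/37)·100
     = 1331/37

1331/37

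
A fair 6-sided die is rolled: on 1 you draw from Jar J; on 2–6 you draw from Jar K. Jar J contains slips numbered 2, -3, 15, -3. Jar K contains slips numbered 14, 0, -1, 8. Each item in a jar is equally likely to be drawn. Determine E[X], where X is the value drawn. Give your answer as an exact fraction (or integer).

29/6

E[X | Jar J] = (2 − 3 + 15 − 3)/4 = 11/4
E[X | Jar K] = (14 + 0 − 1 + 8)/4 = 21/4
E[X] = (1/6)·11/4 + (5/6)·21/4 = 29/6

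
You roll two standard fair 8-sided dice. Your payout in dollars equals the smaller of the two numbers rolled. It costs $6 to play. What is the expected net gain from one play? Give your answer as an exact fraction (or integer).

-45/16 dollars

Distribution of the smaller of the two numbers rolled: 1 w.p. 15/64, 2 w.p. 13/64, 3 w.p. 11/64, 4 w.p. 9/64, 5 w.p. 7/64, 6 w.p. 5/64, …
E[payout] = (15/64)·1 + (13/64)·2 + (11/64)·3 + (9/64)·4 + (7/64)·5 + (5/64)·6 + (3/64)·7 + (1/64)·8 = 51/16
Expected profit = 51/16 − 6 = -45/16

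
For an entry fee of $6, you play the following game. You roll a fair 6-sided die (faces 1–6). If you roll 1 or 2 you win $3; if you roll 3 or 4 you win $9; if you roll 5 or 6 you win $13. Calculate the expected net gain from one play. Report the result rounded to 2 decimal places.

E[payout] = (1/3)·3 + (1/3)·9 + (1/3)·13 = 25/3
Expected profit = 25/3 − 6 = 7/3 ≈ $2.33

$2.33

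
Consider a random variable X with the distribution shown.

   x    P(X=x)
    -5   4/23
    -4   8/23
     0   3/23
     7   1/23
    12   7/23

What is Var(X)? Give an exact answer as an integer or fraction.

28034/529

E[X] = (4/23)·(-5) + (8/23)·(-4) + (3/23)·0 + (1/23)·7 + (7/23)·12 = 39/23
E[X²] = (4/23)·25 + (8/23)·16 + (3/23)·0 + (1/23)·49 + (7/23)·144 = 1285/23
Var(X) = 1285/23 − (39/23)² = 28034/529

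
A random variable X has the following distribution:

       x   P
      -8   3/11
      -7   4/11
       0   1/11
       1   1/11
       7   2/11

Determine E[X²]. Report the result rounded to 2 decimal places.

E[X²] = (3/11)·64 + (4/11)·49 + (1/11)·0 + (1/11)·1 + (2/11)·49
     = 487/11 ≈ 44.27

44.27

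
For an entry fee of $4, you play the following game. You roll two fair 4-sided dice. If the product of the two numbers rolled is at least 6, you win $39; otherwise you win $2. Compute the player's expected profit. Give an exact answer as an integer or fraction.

E[payout] = (1/2)·2 + (1/2)·39 = 41/2
Expected profit = 41/2 − 4 = 33/2

33/2 dollars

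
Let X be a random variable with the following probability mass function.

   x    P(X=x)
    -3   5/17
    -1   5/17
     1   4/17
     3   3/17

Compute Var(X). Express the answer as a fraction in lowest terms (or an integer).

1328/289

E[X] = (5/17)·(-3) + (5/17)·(-1) + (4/17)·1 + (3/17)·3 = -7/17
E[X²] = (5/17)·9 + (5/17)·1 + (4/17)·1 + (3/17)·9 = 81/17
Var(X) = 81/17 − (-7/17)² = 1328/289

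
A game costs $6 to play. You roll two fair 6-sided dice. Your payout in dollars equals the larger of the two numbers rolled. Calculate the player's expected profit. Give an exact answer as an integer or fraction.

-55/36 dollars

Distribution of the larger of the two numbers rolled: 1 w.p. 1/36, 2 w.p. 1/12, 3 w.p. 5/36, 4 w.p. 7/36, 5 w.p. 1/4, 6 w.p. 11/36
E[payout] = (1/36)·1 + (1/12)·2 + (5/36)·3 + (7/36)·4 + (1/4)·5 + (11/36)·6 = 161/36
Expected profit = 161/36 − 6 = -55/36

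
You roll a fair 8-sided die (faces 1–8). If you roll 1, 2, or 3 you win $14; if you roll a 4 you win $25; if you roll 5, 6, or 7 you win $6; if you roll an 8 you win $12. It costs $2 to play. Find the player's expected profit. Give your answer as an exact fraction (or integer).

E[payout] = (3/8)·6 + (1/8)·12 + (3/8)·14 + (1/8)·25 = 97/8
Expected profit = 97/8 − 2 = 81/8

81/8 dollars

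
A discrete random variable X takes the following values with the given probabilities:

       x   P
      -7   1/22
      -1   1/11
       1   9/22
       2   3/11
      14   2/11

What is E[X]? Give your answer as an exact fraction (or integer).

34/11

E[X] = (1/22)·(-7) + (1/11)·(-1) + (9/22)·1 + (3/11)·2 + (2/11)·14
     = 34/11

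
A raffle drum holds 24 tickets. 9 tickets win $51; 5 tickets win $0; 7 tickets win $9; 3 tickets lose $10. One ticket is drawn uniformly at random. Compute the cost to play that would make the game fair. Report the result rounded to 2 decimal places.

E[payout] = (9/24)·51 + (5/24)·0 + (7/24)·9 + (3/24)·(-10) = 41/2
Fair fee = E[payout] = 41/2 ≈ $20.50

$20.50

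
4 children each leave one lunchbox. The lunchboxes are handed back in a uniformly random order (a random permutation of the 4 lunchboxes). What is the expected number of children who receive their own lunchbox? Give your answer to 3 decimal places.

1.000

Let Xᵢ = 1 if person i gets their own lunchbox. For each i, P(Xᵢ=1) = 1/4.
By linearity of expectation, E[X₁+…+X_4] = 4·(1/4) = 1.
≈ 1.000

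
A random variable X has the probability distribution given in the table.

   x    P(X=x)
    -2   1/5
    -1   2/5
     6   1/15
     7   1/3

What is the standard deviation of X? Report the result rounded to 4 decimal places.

E[X] = 29/15, E[X²] = 299/15
Var(X) = E[X²] − (E[X])² = 299/15 − 841/225 = 3644/225
SD(X) = √(3644/225) ≈ 4.0244

4.0244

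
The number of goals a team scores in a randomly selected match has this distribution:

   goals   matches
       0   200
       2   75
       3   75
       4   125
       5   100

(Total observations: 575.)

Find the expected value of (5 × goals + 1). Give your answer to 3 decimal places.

Total = 575, so P(goals=0) = 200/575, etc.
E[5x+1] = (8/23)·1 + (3/23)·11 + (3/23)·16 + (5/23)·21 + (4/23)·26
     = 298/23 ≈ 12.957

12.957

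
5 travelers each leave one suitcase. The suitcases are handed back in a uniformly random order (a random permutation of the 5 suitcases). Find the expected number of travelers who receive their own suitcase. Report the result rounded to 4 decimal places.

Let Xᵢ = 1 if person i gets their own suitcase. For each i, P(Xᵢ=1) = 1/5.
By linearity of expectation, E[X₁+…+X_5] = 5·(1/5) = 1.
≈ 1.0000

1.0000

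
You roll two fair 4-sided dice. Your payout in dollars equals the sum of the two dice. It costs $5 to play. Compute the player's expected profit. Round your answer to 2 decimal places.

Distribution of the sum of the two dice: 2 w.p. 1/16, 3 w.p. 1/8, 4 w.p. 3/16, 5 w.p. 1/4, 6 w.p. 3/16, 7 w.p. 1/8, …
E[payout] = (1/16)·2 + (1/8)·3 + (3/16)·4 + (1/4)·5 + (3/16)·6 + (1/8)·7 + (1/16)·8 = 5
Expected profit = 5 − 5 = 0 ≈ $0.00

$0.00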